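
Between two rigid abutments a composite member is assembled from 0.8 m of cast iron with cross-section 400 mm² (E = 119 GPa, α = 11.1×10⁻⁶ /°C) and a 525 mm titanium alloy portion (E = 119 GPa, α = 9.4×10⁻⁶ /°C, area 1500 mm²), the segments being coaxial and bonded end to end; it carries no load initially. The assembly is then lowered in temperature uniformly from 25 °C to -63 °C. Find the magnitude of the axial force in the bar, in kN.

With the walls removed the bar would change length by δ_free = Σ αᵢΔT Lᵢ = 11.1×10⁻⁶×88×800 + 9.4×10⁻⁶×88×525 = 1.216 mm.
The rigid supports impose zero overall length change; the single axial force P common to all segments must satisfy P Σ Lᵢ/(AᵢEᵢ) = δ_free.
The series flexibility is Σ Lᵢ/(AᵢEᵢ) = 800/(400×119×10³) + 525/(1500×119×10³) = 1.975×10⁻⁵ mm/N.
P = 1.216 / 1.975×10⁻⁵ = 61560 N = 61.56 kN, tensile.

P ≈ 61.6 kN (tensile)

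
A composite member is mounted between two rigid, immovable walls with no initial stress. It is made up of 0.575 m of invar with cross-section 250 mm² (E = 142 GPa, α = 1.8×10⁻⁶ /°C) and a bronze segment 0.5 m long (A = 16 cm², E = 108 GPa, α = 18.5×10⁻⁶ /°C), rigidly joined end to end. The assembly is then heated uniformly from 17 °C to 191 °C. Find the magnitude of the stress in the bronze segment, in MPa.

σ ≈ 58.6 MPa (compressive)

If the supports were absent, the total length change would be Σ αᵢΔT Lᵢ = 1.8×10⁻⁶×174×575 + 18.5×10⁻⁶×174×500 = 1.79 mm.
The rigid supports impose zero overall length change; the single axial force P common to all segments must satisfy P Σ Lᵢ/(AᵢEᵢ) = δ_free.
Σ Lᵢ/(AᵢEᵢ) = 575/(250×142×10³) + 500/(1600×108×10³) = 1.909×10⁻⁵ mm/N.
So P = 1.79 / 1.909×10⁻⁵ = 93.74 kN, compressive.
σ_{bronze} = P / A = 93740 / 1600 = 58.59 MPa.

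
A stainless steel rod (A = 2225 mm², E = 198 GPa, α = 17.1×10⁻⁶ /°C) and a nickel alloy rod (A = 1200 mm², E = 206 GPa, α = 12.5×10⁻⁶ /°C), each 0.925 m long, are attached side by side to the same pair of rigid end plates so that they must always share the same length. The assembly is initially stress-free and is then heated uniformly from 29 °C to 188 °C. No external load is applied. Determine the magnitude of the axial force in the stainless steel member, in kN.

The stainless steel has the larger α, so on heating it would change length more than the nickel alloy if both were free. The rigid plates force a common final length, so the stainless steel is put into compression and the nickel alloy into tension, with equal and opposite forces P (no external load).
Setting the final lengths equal and cancelling L: (α₁ − α₂)ΔT = P/(A₁E₁) + P/(A₂E₂).
|α₁ − α₂|·ΔT = 4.6×10⁻⁶ × 159 = 0.0007314.
1/(A₁E₁) + 1/(A₂E₂) = 1/(2225×198×10³) + 1/(1200×206×10³) = 6.315×10⁻⁹ N⁻¹.
So P = 0.0007314 / 6.315×10⁻⁹ = 115.8 kN.

P ≈ 116 kN (compressive in the stainless steel)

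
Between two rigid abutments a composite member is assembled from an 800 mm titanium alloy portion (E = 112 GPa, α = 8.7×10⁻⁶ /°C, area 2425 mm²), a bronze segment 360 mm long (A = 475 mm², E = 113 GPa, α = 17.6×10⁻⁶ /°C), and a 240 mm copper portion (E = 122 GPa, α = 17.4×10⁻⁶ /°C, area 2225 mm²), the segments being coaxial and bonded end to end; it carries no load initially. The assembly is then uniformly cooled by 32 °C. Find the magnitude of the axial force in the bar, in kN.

With the walls removed the bar would change length by δ_free = Σ αᵢΔT Lᵢ = 8.7×10⁻⁶×32×800 + 17.6×10⁻⁶×32×360 + 17.4×10⁻⁶×32×240 = 0.5591 mm.
Since the ends are fixed, an axial force P builds up, equal in every segment, with P · Σ Lᵢ/(AᵢEᵢ) = δ_free.
The series flexibility is Σ Lᵢ/(AᵢEᵢ) = 800/(2425×112×10³) + 360/(475×113×10³) + 240/(2225×122×10³) = 1.054×10⁻⁵ mm/N.
P = 0.5591 / 1.054×10⁻⁵ = 53060 N = 53.06 kN, tensile.

P ≈ 53.1 kN (tensile)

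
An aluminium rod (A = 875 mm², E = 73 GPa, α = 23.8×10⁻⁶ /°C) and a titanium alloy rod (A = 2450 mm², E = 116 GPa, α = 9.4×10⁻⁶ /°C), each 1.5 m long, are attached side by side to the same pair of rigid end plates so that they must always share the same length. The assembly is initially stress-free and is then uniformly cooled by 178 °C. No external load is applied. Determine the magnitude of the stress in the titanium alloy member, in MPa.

Both members must finish at the same length. With the larger α, the aluminium tends to over-contract; the plates restrain it, putting the aluminium in tension and the titanium alloy in compression. With no external load the two internal forces are equal and opposite, magnitude P.
Equating the net (thermal + elastic) strains gives |α₁ − α₂|·ΔT = P·[1/(A₁E₁) + 1/(A₂E₂)].
|α₁ − α₂|·ΔT = 14.4×10⁻⁶ × 178 = 0.002563.
1/(A₁E₁) + 1/(A₂E₂) = 1/(875×73×10³) + 1/(2450×116×10³) = 1.917×10⁻⁸ N⁻¹.
P = 0.002563 / 1.917×10⁻⁸ = 133700 N = 133.7 kN.
σ_{titanium alloy} = P/A₂ = 133700/2450 = 54.56 MPa, compressive.

σ ≈ 54.6 MPa (compressive)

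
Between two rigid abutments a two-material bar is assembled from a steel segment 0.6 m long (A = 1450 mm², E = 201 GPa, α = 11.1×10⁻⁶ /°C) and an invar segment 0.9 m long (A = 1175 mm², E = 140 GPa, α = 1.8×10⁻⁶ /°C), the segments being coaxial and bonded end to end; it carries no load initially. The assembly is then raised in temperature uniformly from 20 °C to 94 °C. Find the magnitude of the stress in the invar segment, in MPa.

σ ≈ 69.3 MPa (compressive)

Free thermal expansion of the whole bar: Σ αᵢΔT Lᵢ = 11.1×10⁻⁶×74×600 + 1.8×10⁻⁶×74×900 = 0.6127 mm.
Since the ends are fixed, an axial force P builds up, equal in every segment, with P · Σ Lᵢ/(AᵢEᵢ) = δ_free.
The series flexibility is Σ Lᵢ/(AᵢEᵢ) = 600/(1450×201×10³) + 900/(1175×140×10³) = 7.53×10⁻⁶ mm/N.
P = 0.6127 / 7.53×10⁻⁶ = 81370 N = 81.37 kN, compressive.
σ_{invar} = P / A = 81370 / 1175 = 69.25 MPa.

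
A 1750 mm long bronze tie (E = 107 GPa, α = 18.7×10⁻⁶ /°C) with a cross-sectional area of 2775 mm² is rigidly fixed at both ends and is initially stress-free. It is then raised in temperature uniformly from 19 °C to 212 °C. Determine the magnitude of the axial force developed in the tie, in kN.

Full restraint means ε = 0, so the stress is σ = EαΔT = 107×10³ × 18.7×10⁻⁶ × 193 = 386.2 MPa.
Then P = σA = 386.2 × 2775 mm² = 1072 kN, compressive.

P ≈ 1070 kN (compressive)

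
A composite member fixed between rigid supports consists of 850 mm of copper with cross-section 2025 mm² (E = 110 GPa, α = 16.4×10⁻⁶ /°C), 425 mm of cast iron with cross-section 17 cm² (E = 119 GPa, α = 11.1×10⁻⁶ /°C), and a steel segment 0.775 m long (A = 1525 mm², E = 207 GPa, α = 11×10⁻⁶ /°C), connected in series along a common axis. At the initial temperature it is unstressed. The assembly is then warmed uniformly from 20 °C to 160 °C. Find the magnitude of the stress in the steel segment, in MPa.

σ ≈ 298 MPa (compressive)

Free thermal expansion of the whole bar: Σ αᵢΔT Lᵢ = 16.4×10⁻⁶×140×850 + 11.1×10⁻⁶×140×425 + 11×10⁻⁶×140×775 = 3.806 mm.
Since the ends are fixed, an axial force P builds up, equal in every segment, with P · Σ Lᵢ/(AᵢEᵢ) = δ_free.
Σ Lᵢ/(AᵢEᵢ) = 850/(2025×110×10³) + 425/(1700×119×10³) + 775/(1525×207×10³) = 8.372×10⁻⁶ mm/N.
So P = 3.806 / 8.372×10⁻⁶ = 454.6 kN, compressive.
σ_{steel} = P / A = 454600 / 1525 = 298.1 MPa.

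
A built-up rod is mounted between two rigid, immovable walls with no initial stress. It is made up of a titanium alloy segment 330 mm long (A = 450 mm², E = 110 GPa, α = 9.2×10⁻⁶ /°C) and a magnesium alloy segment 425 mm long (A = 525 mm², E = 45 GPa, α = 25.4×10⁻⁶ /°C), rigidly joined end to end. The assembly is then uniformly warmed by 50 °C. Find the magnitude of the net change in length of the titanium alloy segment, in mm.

|ΔL| ≈ 0.0352 mm

Free thermal expansion of the whole bar: Σ αᵢΔT Lᵢ = 9.2×10⁻⁶×50×330 + 25.4×10⁻⁶×50×425 = 0.6915 mm.
Since the ends are fixed, an axial force P builds up, equal in every segment, with P · Σ Lᵢ/(AᵢEᵢ) = δ_free.
Σ Lᵢ/(AᵢEᵢ) = 330/(450×110×10³) + 425/(525×45×10³) = 2.466×10⁻⁵ mm/N.
Hence P = δ_free / Σ(L/AE) = 0.6915/2.466×10⁻⁵ = 28.05 kN (compressive).
For the titanium alloy segment, free thermal change = 9.2×10⁻⁶×50×330 = 0.1518 mm and elastic change from P = 28050×330/(450×110×10³) = 0.187 mm; these oppose, so the net change is 0.0352 mm (segment shortens).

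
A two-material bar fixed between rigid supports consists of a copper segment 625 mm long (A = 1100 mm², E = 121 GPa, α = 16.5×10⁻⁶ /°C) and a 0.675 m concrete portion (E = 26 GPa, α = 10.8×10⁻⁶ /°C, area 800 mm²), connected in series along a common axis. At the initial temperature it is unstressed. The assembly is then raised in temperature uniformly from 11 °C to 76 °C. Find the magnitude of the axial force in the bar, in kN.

With the walls removed the bar would change length by δ_free = Σ αᵢΔT Lᵢ = 16.5×10⁻⁶×65×625 + 10.8×10⁻⁶×65×675 = 1.144 mm.
The rigid supports impose zero overall length change; the single axial force P common to all segments must satisfy P Σ Lᵢ/(AᵢEᵢ) = δ_free.
The series flexibility is Σ Lᵢ/(AᵢEᵢ) = 625/(1100×121×10³) + 675/(800×26×10³) = 3.715×10⁻⁵ mm/N.
So P = 1.144 / 3.715×10⁻⁵ = 30.8 kN, compressive.

P ≈ 30.8 kN (compressive)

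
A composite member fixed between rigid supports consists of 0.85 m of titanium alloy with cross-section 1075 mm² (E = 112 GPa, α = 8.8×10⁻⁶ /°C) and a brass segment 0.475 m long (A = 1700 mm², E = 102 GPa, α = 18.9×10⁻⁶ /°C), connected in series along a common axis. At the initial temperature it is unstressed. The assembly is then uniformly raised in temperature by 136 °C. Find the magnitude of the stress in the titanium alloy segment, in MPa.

σ ≈ 212 MPa (compressive)

Free thermal expansion of the whole bar: Σ αᵢΔT Lᵢ = 8.8×10⁻⁶×136×850 + 18.9×10⁻⁶×136×475 = 2.238 mm.
Since the ends are fixed, an axial force P builds up, equal in every segment, with P · Σ Lᵢ/(AᵢEᵢ) = δ_free.
The series flexibility is Σ Lᵢ/(AᵢEᵢ) = 850/(1075×112×10³) + 475/(1700×102×10³) = 9.799×10⁻⁶ mm/N.
P = 2.238 / 9.799×10⁻⁶ = 228400 N = 228.4 kN, compressive.
σ_{titanium alloy} = P / A = 228400 / 1075 = 212.5 MPa.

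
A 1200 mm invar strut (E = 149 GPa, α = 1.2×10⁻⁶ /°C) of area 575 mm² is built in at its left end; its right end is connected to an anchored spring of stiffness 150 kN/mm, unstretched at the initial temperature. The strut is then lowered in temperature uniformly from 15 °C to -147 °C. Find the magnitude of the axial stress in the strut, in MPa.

The unrestrained thermal change is αΔT L = 1.2×10⁻⁶ × 162 × 1200 = 0.2333 mm.
Let P be the tensile force in the spring. The strut extends elastically by PL/(AE) and the spring stretches by P/k; together these equal δ_free.
So P = δ_free / [L/(AE) + 1/k] = 0.2333 / [ 1200/(575×149×10³) + 1/(150×10³) ].
P = 0.2333 / 2.067×10⁻⁵ = 11280 N.
σ = P/A = 11280/575 = 19.62 MPa.

σ ≈ 19.6 MPa (tensile)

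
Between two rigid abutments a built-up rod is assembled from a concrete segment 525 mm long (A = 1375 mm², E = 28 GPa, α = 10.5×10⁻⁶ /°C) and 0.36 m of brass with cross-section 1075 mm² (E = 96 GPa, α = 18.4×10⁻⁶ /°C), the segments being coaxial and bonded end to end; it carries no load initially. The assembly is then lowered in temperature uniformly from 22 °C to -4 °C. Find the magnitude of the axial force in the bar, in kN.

Free thermal contraction of the whole bar: Σ αᵢΔT Lᵢ = 10.5×10⁻⁶×26×525 + 18.4×10⁻⁶×26×360 = 0.3155 mm.
Since the ends are fixed, an axial force P builds up, equal in every segment, with P · Σ Lᵢ/(AᵢEᵢ) = δ_free.
The series flexibility is Σ Lᵢ/(AᵢEᵢ) = 525/(1375×28×10³) + 360/(1075×96×10³) = 1.712×10⁻⁵ mm/N.
P = 0.3155 / 1.712×10⁻⁵ = 18430 N = 18.43 kN, tensile.

P ≈ 18.4 kN (tensile)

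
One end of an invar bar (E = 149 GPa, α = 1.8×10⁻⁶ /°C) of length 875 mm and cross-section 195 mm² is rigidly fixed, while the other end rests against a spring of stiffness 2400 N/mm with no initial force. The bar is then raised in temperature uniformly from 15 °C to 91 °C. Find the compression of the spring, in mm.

δ ≈ 0.112 mm

If the spring were absent the bar would lengthen by αΔT L = 1.8×10⁻⁶ × 76 × 875 = 0.1197 mm.
Let P be the compressive force at the spring. The bar shortens elastically by PL/(AE) and the spring compresses by P/k; together these equal δ_free.
So P = δ_free / [L/(AE) + 1/k] = 0.1197 / [ 875/(195×149×10³) + 1/(2400) ].
P = 0.1197 / 0.0004468 = 267.9 N.
Spring compression = P/k = 267.9/(2400) = 0.1116 mm.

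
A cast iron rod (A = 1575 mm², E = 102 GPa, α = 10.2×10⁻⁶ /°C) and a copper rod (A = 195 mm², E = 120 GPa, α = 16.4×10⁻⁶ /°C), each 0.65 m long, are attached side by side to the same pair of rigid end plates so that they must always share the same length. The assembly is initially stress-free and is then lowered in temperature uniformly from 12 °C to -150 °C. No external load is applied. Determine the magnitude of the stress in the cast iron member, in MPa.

Equilibrium of a rigid end plate with no external load gives equal and opposite internal forces ±P in the two members. Since α_{copper} > α_{cast iron}, cooling drives the copper into tension and the cast iron into compression.
Setting the final lengths equal and cancelling L: (α₁ − α₂)ΔT = P/(A₁E₁) + P/(A₂E₂).
|α₁ − α₂|·ΔT = 6.2×10⁻⁶ × 162 = 0.001004.
1/(A₁E₁) + 1/(A₂E₂) = 1/(1575×102×10³) + 1/(195×120×10³) = 4.896×10⁻⁸ N⁻¹.
So P = 0.001004 / 4.896×10⁻⁸ = 20.51 kN.
σ_{cast iron} = P/A₁ = 20510/1575 = 13.03 MPa, compressive.

σ ≈ 13 MPa (compressive)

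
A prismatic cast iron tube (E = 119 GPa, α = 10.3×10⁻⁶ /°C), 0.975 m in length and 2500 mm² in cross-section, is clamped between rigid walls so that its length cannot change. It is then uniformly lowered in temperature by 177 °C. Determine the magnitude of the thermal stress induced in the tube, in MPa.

σ ≈ 217 MPa (tensile)

Because both ends are immovable the net strain is zero, and the suppressed thermal strain is αΔT = 10.3×10⁻⁶ × 177 = 1823.1×10⁻⁶.
Hence σ = E·αΔT = 119×10³ × 1823.1×10⁻⁶ = 216.9 MPa, tensile.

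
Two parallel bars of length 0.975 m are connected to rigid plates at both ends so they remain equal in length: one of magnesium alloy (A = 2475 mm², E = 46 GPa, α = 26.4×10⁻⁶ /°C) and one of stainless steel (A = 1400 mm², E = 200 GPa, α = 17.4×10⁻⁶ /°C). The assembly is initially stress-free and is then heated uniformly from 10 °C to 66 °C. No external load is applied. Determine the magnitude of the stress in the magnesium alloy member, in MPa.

Both members must finish at the same length. With the larger α, the magnesium alloy tends to over-expand; the plates restrain it, putting the magnesium alloy in compression and the stainless steel in tension. With no external load the two internal forces are equal and opposite, magnitude P.
Equating the net (thermal + elastic) strains gives |α₁ − α₂|·ΔT = P·[1/(A₁E₁) + 1/(A₂E₂)].
|α₁ − α₂|·ΔT = 9×10⁻⁶ × 56 = 0.000504.
1/(A₁E₁) + 1/(A₂E₂) = 1/(2475×46×10³) + 1/(1400×200×10³) = 1.235×10⁻⁸ N⁻¹.
P = 0.000504 / 1.235×10⁻⁸ = 40790 N = 40.79 kN.
σ_{magnesium alloy} = P/A₁ = 40790/2475 = 16.48 MPa, compressive.

σ ≈ 16.5 MPa (compressive)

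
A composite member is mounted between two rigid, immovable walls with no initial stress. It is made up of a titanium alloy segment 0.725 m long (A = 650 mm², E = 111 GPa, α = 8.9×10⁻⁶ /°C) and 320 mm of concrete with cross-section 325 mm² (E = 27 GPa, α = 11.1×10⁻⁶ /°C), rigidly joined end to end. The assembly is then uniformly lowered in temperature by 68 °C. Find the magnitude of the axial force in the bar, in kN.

If the supports were absent, the total length change would be Σ αᵢΔT Lᵢ = 8.9×10⁻⁶×68×725 + 11.1×10⁻⁶×68×320 = 0.6803 mm.
Since the ends are fixed, an axial force P builds up, equal in every segment, with P · Σ Lᵢ/(AᵢEᵢ) = δ_free.
Σ Lᵢ/(AᵢEᵢ) = 725/(650×111×10³) + 320/(325×27×10³) = 4.652×10⁻⁵ mm/N.
So P = 0.6803 / 4.652×10⁻⁵ = 14.63 kN, tensile.

P ≈ 14.6 kN (tensile)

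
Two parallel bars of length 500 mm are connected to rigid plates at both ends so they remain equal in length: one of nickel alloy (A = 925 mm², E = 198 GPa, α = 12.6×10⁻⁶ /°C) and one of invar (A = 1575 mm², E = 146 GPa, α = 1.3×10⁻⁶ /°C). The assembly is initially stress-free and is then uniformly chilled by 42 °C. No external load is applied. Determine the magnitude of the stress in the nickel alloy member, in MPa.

σ ≈ 52.3 MPa (tensile)

Both members must finish at the same length. With the larger α, the nickel alloy tends to over-contract; the plates restrain it, putting the nickel alloy in tension and the invar in compression. With no external load the two internal forces are equal and opposite, magnitude P.
Equating the net (thermal + elastic) strains gives |α₁ − α₂|·ΔT = P·[1/(A₁E₁) + 1/(A₂E₂)].
|α₁ − α₂|·ΔT = 11.3×10⁻⁶ × 42 = 0.0004746.
1/(A₁E₁) + 1/(A₂E₂) = 1/(925×198×10³) + 1/(1575×146×10³) = 9.809×10⁻⁹ N⁻¹.
So P = 0.0004746 / 9.809×10⁻⁹ = 48.39 kN.
σ_{nickel alloy} = P/A₁ = 48390/925 = 52.31 MPa, tensile.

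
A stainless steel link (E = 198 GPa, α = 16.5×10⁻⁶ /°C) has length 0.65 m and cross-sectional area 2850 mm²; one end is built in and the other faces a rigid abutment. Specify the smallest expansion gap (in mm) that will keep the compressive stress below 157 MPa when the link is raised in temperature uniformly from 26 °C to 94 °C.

g ≈ 0.214 mm

With no wall the link would lengthen by αΔT L = 16.5×10⁻⁶ × 68 × 650 = 0.7293 mm.
A stress of 157 MPa corresponds to the wall pushing the link back by σL/E = 157×650/(198×10³) = 0.5154 mm.
So the gap has to take up the difference, g_min = δ_free − σL/E = 0.7293 − 0.5154 = 0.2139 mm.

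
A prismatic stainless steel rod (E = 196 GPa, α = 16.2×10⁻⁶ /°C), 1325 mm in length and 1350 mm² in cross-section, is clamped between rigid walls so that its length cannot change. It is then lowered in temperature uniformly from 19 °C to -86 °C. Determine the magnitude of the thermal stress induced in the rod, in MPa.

With length fixed, the mechanical strain must cancel the thermal strain αΔT = 16.2×10⁻⁶ × 105 = 1701×10⁻⁶.
The stress required to suppress this strain is σ = Eε = 196×10³ × 1701×10⁻⁶ = 333.4 MPa, tensile since the rod is trying to contract.

σ ≈ 333 MPa (tensile)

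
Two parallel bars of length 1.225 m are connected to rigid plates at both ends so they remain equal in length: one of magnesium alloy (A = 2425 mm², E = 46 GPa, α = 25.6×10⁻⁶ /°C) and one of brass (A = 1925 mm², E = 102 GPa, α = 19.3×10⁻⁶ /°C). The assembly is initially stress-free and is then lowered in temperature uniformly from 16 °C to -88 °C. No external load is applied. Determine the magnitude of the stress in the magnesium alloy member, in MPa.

Both members must finish at the same length. With the larger α, the magnesium alloy tends to over-contract; the plates restrain it, putting the magnesium alloy in tension and the brass in compression. With no external load the two internal forces are equal and opposite, magnitude P.
Setting the final lengths equal and cancelling L: (α₁ − α₂)ΔT = P/(A₁E₁) + P/(A₂E₂).
|α₁ − α₂|·ΔT = 6.3×10⁻⁶ × 104 = 0.0006552.
1/(A₁E₁) + 1/(A₂E₂) = 1/(2425×46×10³) + 1/(1925×102×10³) = 1.406×10⁻⁸ N⁻¹.
P = 0.0006552 / 1.406×10⁻⁸ = 46610 N = 46.61 kN.
σ_{magnesium alloy} = P/A₁ = 46610/2425 = 19.22 MPa, tensile.

σ ≈ 19.2 MPa (tensile)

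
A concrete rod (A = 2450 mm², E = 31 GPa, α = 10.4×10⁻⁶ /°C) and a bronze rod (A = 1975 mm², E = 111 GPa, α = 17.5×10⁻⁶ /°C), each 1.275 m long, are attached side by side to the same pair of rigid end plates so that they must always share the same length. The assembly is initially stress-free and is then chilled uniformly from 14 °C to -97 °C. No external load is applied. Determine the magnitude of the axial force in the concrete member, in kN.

Equilibrium of a rigid end plate with no external load gives equal and opposite internal forces ±P in the two members. Since α_{bronze} > α_{concrete}, cooling drives the bronze into tension and the concrete into compression.
Equating the net (thermal + elastic) strains gives |α₁ − α₂|·ΔT = P·[1/(A₁E₁) + 1/(A₂E₂)].
|α₁ − α₂|·ΔT = 7.1×10⁻⁶ × 111 = 0.0007881.
1/(A₁E₁) + 1/(A₂E₂) = 1/(2450×31×10³) + 1/(1975×111×10³) = 1.773×10⁻⁸ N⁻¹.
So P = 0.0007881 / 1.773×10⁻⁸ = 44.45 kN.

P ≈ 44.5 kN (compressive in the concrete)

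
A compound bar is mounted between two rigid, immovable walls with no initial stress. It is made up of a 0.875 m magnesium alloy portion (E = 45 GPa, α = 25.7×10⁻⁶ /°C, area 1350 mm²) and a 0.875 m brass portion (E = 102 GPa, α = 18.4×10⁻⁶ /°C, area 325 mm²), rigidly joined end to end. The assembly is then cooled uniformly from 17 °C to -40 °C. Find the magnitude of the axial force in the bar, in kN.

P ≈ 53.9 kN (tensile)

With the walls removed the bar would change length by δ_free = Σ αᵢΔT Lᵢ = 25.7×10⁻⁶×57×875 + 18.4×10⁻⁶×57×875 = 2.199 mm.
The walls prevent any net length change, so an axial force P (same in every segment) develops. Compatibility: P · Σ Lᵢ/(AᵢEᵢ) = δ_free.
Σ Lᵢ/(AᵢEᵢ) = 875/(1350×45×10³) + 875/(325×102×10³) = 4.08×10⁻⁵ mm/N.
P = 2.199 / 4.08×10⁻⁵ = 53910 N = 53.91 kN, tensile.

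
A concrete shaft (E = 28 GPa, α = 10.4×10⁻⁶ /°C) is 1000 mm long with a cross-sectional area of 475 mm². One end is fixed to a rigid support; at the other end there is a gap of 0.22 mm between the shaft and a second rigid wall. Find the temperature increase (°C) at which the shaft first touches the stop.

The gap closes when αΔT L = 0.22 mm, since the shaft is still unstressed at that instant.
ΔT = 0.22 / (10.4×10⁻⁶ × 1000) = 21.15 °C.

ΔT ≈ 21.2 °C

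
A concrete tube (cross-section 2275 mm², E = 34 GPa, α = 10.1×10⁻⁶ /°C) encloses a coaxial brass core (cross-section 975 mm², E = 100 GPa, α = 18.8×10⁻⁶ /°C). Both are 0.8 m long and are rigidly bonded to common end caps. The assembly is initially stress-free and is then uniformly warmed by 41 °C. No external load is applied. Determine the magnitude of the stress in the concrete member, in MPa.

Both members must finish at the same length. With the larger α, the brass tends to over-expand; the plates restrain it, putting the brass in compression and the concrete in tension. With no external load the two internal forces are equal and opposite, magnitude P.
Compatibility of the two members (thermal + elastic change equal): (α₁ − α₂)ΔT = P·[1/(A₁E₁) + 1/(A₂E₂)].
|α₁ − α₂|·ΔT = 8.7×10⁻⁶ × 41 = 0.0003567.
1/(A₁E₁) + 1/(A₂E₂) = 1/(2275×34×10³) + 1/(975×100×10³) = 2.318×10⁻⁸ N⁻¹.
P = 0.0003567 / 2.318×10⁻⁸ = 15390 N = 15.39 kN.
σ_{concrete} = P/A₁ = 15390/2275 = 6.763 MPa, tensile.

σ ≈ 6.76 MPa (tensile)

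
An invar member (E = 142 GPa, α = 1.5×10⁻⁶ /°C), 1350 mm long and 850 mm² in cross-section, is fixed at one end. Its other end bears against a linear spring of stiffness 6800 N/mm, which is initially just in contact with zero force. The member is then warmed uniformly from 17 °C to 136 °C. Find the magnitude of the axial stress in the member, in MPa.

Free thermal expansion: δ_free = αΔT L = 1.5×10⁻⁶ × 119 × 1350 = 0.241 mm.
With a force P in the spring, the elastic change of the member is PL/(AE) and that of the spring is P/k; compatibility requires their sum to equal δ_free.
P [ L/(AE) + 1/k ] = δ_free → P [ 1350/(850×142×10³) + 1/(6800) ] = 0.241.
P = 0.241 / 0.0001582 = 1523 N.
σ = P/A = 1523/850 = 1.792 MPa.

σ ≈ 1.79 MPa (compressive)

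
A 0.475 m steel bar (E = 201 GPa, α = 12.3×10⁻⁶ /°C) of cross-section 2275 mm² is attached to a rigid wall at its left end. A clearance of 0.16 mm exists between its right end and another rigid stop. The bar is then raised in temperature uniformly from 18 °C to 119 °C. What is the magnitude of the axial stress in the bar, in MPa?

If the wall were absent the bar would grow by αΔT L = 12.3×10⁻⁶ × 101 × 475 = 0.5901 mm.
The gap closes (δ_free > 0.16 mm) and the wall then resists a further 0.5901 − 0.16 = 0.4301 mm of expansion.
So σ = E(δ_free − g)/L = 201×10³ × 0.4301/475 = 182 MPa.

σ ≈ 182 MPa (compressive)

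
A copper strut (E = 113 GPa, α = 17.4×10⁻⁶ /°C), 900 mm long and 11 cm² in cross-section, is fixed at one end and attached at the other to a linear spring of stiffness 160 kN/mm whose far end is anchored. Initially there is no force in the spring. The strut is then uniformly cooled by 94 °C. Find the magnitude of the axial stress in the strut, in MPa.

σ ≈ 99.2 MPa (tensile)

The unrestrained thermal change is αΔT L = 17.4×10⁻⁶ × 94 × 900 = 1.472 mm.
Let P be the tensile force in the spring. The strut extends elastically by PL/(AE) and the spring stretches by P/k; together these equal δ_free.
So P = δ_free / [L/(AE) + 1/k] = 1.472 / [ 900/(1100×113×10³) + 1/(160×10³) ].
P = 1.472 / 1.349×10⁻⁵ = 109100 N.
σ = P/A = 109100/1100 = 99.2 MPa.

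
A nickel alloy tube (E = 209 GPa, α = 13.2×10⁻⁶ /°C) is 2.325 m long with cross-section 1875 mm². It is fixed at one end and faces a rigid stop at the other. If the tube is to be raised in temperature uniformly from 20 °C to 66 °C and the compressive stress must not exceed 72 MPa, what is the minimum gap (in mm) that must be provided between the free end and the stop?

g ≈ 0.611 mm

With no wall the tube would lengthen by αΔT L = 13.2×10⁻⁶ × 46 × 2325 = 1.412 mm.
A stress of 72 MPa corresponds to the wall pushing the tube back by σL/E = 72×2325/(209×10³) = 0.801 mm.
So the gap has to take up the difference, g_min = δ_free − σL/E = 1.412 − 0.801 = 0.6108 mm.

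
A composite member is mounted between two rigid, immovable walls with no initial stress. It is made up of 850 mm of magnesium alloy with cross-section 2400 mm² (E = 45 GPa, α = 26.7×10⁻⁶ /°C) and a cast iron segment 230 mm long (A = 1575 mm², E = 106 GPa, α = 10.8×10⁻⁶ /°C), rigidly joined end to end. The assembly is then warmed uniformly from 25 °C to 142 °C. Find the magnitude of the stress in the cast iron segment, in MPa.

If the supports were absent, the total length change would be Σ αᵢΔT Lᵢ = 26.7×10⁻⁶×117×850 + 10.8×10⁻⁶×117×230 = 2.946 mm.
The walls prevent any net length change, so an axial force P (same in every segment) develops. Compatibility: P · Σ Lᵢ/(AᵢEᵢ) = δ_free.
Σ Lᵢ/(AᵢEᵢ) = 850/(2400×45×10³) + 230/(1575×106×10³) = 9.248×10⁻⁶ mm/N.
P = 2.946 / 9.248×10⁻⁶ = 318500 N = 318.5 kN, compressive.
σ_{cast iron} = P / A = 318500 / 1575 = 202.3 MPa.

σ ≈ 202 MPa (compressive)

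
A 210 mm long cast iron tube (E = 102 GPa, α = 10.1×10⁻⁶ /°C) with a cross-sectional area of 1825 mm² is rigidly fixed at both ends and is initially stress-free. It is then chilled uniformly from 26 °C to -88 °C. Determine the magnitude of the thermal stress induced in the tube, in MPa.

σ ≈ 117 MPa (tensile)

With length fixed, the mechanical strain must cancel the thermal strain αΔT = 10.1×10⁻⁶ × 114 = 1151.4×10⁻⁶.
The stress required to suppress this strain is σ = Eε = 102×10³ × 1151.4×10⁻⁶ = 117.4 MPa, tensile since the tube is trying to contract.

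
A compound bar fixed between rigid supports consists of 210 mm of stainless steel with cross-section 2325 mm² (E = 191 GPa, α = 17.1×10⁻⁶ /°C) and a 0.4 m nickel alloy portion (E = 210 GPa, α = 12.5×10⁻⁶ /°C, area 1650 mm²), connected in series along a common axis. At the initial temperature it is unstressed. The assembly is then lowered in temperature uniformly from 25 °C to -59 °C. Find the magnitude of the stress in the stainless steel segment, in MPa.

σ ≈ 191 MPa (tensile)

Free thermal contraction of the whole bar: Σ αᵢΔT Lᵢ = 17.1×10⁻⁶×84×210 + 12.5×10⁻⁶×84×400 = 0.7216 mm.
The walls prevent any net length change, so an axial force P (same in every segment) develops. Compatibility: P · Σ Lᵢ/(AᵢEᵢ) = δ_free.
Σ Lᵢ/(AᵢEᵢ) = 210/(2325×191×10³) + 400/(1650×210×10³) = 1.627×10⁻⁶ mm/N.
P = 0.7216 / 1.627×10⁻⁶ = 443500 N = 443.5 kN, tensile.
σ_{stainless steel} = P / A = 443500 / 2325 = 190.7 MPa.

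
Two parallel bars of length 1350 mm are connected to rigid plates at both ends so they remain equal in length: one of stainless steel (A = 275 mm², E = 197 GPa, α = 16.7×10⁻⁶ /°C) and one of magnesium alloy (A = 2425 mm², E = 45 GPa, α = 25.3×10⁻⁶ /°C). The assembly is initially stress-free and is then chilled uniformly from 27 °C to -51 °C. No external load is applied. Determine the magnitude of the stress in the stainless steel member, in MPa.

σ ≈ 88.3 MPa (compressive)

The magnesium alloy has the larger α, so on cooling it would change length more than the stainless steel if both were free. The rigid plates force a common final length, so the magnesium alloy is put into tension and the stainless steel into compression, with equal and opposite forces P (no external load).
Equating the net (thermal + elastic) strains gives |α₁ − α₂|·ΔT = P·[1/(A₁E₁) + 1/(A₂E₂)].
|α₁ − α₂|·ΔT = 8.6×10⁻⁶ × 78 = 0.0006708.
1/(A₁E₁) + 1/(A₂E₂) = 1/(275×197×10³) + 1/(2425×45×10³) = 2.762×10⁻⁸ N⁻¹.
P = 0.0006708 / 2.762×10⁻⁸ = 24280 N = 24.28 kN.
σ_{stainless steel} = P/A₁ = 24280/275 = 88.31 MPa, compressive.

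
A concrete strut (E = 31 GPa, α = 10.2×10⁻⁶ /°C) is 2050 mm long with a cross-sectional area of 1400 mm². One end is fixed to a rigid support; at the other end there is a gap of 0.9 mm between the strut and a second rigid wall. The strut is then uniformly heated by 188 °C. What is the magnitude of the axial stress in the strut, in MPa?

σ ≈ 45.8 MPa (compressive)

Unrestrained expansion: δ_free = αΔT L = 10.2×10⁻⁶ × 188 × 2050 = 3.931 mm.
The gap closes (δ_free > 0.9 mm) and the wall then resists a further 3.931 − 0.9 = 3.031 mm of expansion.
So σ = E(δ_free − g)/L = 31×10³ × 3.031/2050 = 45.84 MPa.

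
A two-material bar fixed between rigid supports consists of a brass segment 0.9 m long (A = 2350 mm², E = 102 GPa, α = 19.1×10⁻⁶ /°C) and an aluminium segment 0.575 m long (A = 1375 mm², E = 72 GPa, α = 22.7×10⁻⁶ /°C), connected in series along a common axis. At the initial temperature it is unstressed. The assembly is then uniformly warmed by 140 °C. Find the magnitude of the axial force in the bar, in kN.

P ≈ 443 kN (compressive)

With the walls removed the bar would change length by δ_free = Σ αᵢΔT Lᵢ = 19.1×10⁻⁶×140×900 + 22.7×10⁻⁶×140×575 = 4.234 mm.
Since the ends are fixed, an axial force P builds up, equal in every segment, with P · Σ Lᵢ/(AᵢEᵢ) = δ_free.
Σ Lᵢ/(AᵢEᵢ) = 900/(2350×102×10³) + 575/(1375×72×10³) = 9.563×10⁻⁶ mm/N.
So P = 4.234 / 9.563×10⁻⁶ = 442.8 kN, compressive.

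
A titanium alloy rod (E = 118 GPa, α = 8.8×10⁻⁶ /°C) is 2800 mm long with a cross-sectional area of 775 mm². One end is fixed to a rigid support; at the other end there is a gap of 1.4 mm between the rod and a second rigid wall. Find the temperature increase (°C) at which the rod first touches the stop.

Contact occurs when the free expansion equals the gap: αΔT L = 1.4 mm.
ΔT = 1.4 / (8.8×10⁻⁶ × 2800) = 56.82 °C.

ΔT ≈ 56.8 °C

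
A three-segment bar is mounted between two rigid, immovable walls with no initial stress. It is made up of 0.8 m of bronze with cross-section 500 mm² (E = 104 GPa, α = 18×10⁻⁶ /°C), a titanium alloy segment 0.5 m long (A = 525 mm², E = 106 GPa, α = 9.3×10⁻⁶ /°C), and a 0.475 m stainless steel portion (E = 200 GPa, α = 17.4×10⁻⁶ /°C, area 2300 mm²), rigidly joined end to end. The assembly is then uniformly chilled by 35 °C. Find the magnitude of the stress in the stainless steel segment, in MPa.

σ ≈ 16.4 MPa (tensile)

If the supports were absent, the total length change would be Σ αᵢΔT Lᵢ = 18×10⁻⁶×35×800 + 9.3×10⁻⁶×35×500 + 17.4×10⁻⁶×35×475 = 0.956 mm.
Since the ends are fixed, an axial force P builds up, equal in every segment, with P · Σ Lᵢ/(AᵢEᵢ) = δ_free.
The series flexibility is Σ Lᵢ/(AᵢEᵢ) = 800/(500×104×10³) + 500/(525×106×10³) + 475/(2300×200×10³) = 2.54×10⁻⁵ mm/N.
So P = 0.956 / 2.54×10⁻⁵ = 37.64 kN, tensile.
σ_{stainless steel} = P / A = 37640 / 2300 = 16.36 MPa.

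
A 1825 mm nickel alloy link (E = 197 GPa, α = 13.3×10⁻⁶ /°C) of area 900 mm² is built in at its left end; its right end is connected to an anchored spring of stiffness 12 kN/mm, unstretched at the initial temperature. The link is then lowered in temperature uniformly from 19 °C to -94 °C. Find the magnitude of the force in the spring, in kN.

Free thermal contraction: δ_free = αΔT L = 13.3×10⁻⁶ × 113 × 1825 = 2.743 mm.
With a force P in the spring, the elastic change of the link is PL/(AE) and that of the spring is P/k; compatibility requires their sum to equal δ_free.
P [ L/(AE) + 1/k ] = δ_free → P [ 1825/(900×197×10³) + 1/(12×10³) ] = 2.743.
P = 2.743 / 9.363×10⁻⁵ = 29300 N.

P ≈ 29.3 kN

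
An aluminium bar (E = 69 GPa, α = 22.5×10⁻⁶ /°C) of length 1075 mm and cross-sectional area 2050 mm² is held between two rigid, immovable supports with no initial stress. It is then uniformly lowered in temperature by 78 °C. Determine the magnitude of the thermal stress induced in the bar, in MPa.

σ ≈ 121 MPa (tensile)

With length fixed, the mechanical strain must cancel the thermal strain αΔT = 22.5×10⁻⁶ × 78 = 1755×10⁻⁶.
The stress required to suppress this strain is σ = Eε = 69×10³ × 1755×10⁻⁶ = 121.1 MPa, tensile since the bar is trying to contract.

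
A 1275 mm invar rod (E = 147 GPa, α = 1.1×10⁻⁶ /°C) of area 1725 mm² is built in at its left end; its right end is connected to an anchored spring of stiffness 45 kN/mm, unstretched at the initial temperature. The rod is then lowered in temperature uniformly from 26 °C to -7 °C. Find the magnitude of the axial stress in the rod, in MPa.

σ ≈ 0.985 MPa (tensile)

Free thermal contraction: δ_free = αΔT L = 1.1×10⁻⁶ × 33 × 1275 = 0.04628 mm.
With a force P in the spring, the elastic change of the rod is PL/(AE) and that of the spring is P/k; compatibility requires their sum to equal δ_free.
So P = δ_free / [L/(AE) + 1/k] = 0.04628 / [ 1275/(1725×147×10³) + 1/(45×10³) ].
P = 0.04628 / 2.725×10⁻⁵ = 1698 N.
σ = P/A = 1698/1725 = 0.9846 MPa.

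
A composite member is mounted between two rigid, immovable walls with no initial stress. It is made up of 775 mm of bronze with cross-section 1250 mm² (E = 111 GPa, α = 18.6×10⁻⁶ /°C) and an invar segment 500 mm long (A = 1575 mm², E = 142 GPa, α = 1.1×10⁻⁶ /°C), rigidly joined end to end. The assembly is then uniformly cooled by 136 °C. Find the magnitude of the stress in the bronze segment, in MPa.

If the supports were absent, the total length change would be Σ αᵢΔT Lᵢ = 18.6×10⁻⁶×136×775 + 1.1×10⁻⁶×136×500 = 2.035 mm.
The rigid supports impose zero overall length change; the single axial force P common to all segments must satisfy P Σ Lᵢ/(AᵢEᵢ) = δ_free.
The series flexibility is Σ Lᵢ/(AᵢEᵢ) = 775/(1250×111×10³) + 500/(1575×142×10³) = 7.821×10⁻⁶ mm/N.
P = 2.035 / 7.821×10⁻⁶ = 260200 N = 260.2 kN, tensile.
σ_{bronze} = P / A = 260200 / 1250 = 208.2 MPa.

σ ≈ 208 MPa (tensile)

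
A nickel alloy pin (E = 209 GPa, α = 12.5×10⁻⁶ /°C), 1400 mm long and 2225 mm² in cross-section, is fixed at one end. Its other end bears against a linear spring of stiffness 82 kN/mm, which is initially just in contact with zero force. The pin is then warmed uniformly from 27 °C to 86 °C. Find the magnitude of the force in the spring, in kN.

P ≈ 67.9 kN

Free thermal expansion: δ_free = αΔT L = 12.5×10⁻⁶ × 59 × 1400 = 1.032 mm.
With a force P in the spring, the elastic change of the pin is PL/(AE) and that of the spring is P/k; compatibility requires their sum to equal δ_free.
So P = δ_free / [L/(AE) + 1/k] = 1.032 / [ 1400/(2225×209×10³) + 1/(82×10³) ].
P = 1.032 / 1.521×10⁻⁵ = 67900 N.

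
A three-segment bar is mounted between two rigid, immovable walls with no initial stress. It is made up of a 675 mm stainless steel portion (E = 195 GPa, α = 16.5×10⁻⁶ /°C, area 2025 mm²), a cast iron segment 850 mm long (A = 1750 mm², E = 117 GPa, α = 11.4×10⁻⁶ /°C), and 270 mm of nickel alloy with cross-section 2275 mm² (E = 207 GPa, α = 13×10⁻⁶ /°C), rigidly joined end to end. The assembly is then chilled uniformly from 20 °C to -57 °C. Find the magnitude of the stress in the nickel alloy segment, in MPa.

σ ≈ 128 MPa (tensile)

With the walls removed the bar would change length by δ_free = Σ αᵢΔT Lᵢ = 16.5×10⁻⁶×77×675 + 11.4×10⁻⁶×77×850 + 13×10⁻⁶×77×270 = 1.874 mm.
The walls prevent any net length change, so an axial force P (same in every segment) develops. Compatibility: P · Σ Lᵢ/(AᵢEᵢ) = δ_free.
The series flexibility is Σ Lᵢ/(AᵢEᵢ) = 675/(2025×195×10³) + 850/(1750×117×10³) + 270/(2275×207×10³) = 6.434×10⁻⁶ mm/N.
So P = 1.874 / 6.434×10⁻⁶ = 291.3 kN, tensile.
σ_{nickel alloy} = P / A = 291300 / 2275 = 128 MPa.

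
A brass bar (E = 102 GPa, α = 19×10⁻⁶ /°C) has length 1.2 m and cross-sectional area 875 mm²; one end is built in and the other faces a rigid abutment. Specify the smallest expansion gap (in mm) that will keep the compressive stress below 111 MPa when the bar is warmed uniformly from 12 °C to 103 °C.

With no wall the bar would lengthen by αΔT L = 19×10⁻⁶ × 91 × 1200 = 2.075 mm.
A stress of 111 MPa corresponds to the wall pushing the bar back by σL/E = 111×1200/(102×10³) = 1.306 mm.
So the gap has to take up the difference, g_min = δ_free − σL/E = 2.075 − 1.306 = 0.7689 mm.

g ≈ 0.769 mm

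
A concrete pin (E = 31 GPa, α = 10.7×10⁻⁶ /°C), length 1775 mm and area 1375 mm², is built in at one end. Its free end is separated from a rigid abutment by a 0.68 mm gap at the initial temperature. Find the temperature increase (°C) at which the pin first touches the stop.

The gap closes when αΔT L = 0.68 mm, since the pin is still unstressed at that instant.
So ΔT = g/(αL) = 0.68/(10.7×10⁻⁶ × 1775) = 35.8 °C.

ΔT ≈ 35.8 °C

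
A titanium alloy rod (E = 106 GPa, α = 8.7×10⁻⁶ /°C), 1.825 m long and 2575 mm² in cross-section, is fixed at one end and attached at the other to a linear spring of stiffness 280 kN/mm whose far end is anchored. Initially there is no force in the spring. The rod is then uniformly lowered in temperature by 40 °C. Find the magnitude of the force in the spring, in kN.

If the spring were absent the rod would shorten by αΔT L = 8.7×10⁻⁶ × 40 × 1825 = 0.6351 mm.
With a force P in the spring, the elastic change of the rod is PL/(AE) and that of the spring is P/k; compatibility requires their sum to equal δ_free.
P [ L/(AE) + 1/k ] = δ_free → P [ 1825/(2575×106×10³) + 1/(280×10³) ] = 0.6351.
P = 0.6351 / 1.026×10⁻⁵ = 61910 N.

P ≈ 61.9 kN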